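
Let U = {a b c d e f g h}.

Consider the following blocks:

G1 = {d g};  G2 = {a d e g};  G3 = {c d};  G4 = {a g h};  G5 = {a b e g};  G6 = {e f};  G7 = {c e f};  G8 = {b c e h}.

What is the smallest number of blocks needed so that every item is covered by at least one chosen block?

3

Take {G2, G7, G8}. Their union is {a, b, c, d, e, f, g, h}, which is all 8 items.
No 2 of the 8 blocks cover everything (all 28 combinations miss at least one item), so 3 is optimal.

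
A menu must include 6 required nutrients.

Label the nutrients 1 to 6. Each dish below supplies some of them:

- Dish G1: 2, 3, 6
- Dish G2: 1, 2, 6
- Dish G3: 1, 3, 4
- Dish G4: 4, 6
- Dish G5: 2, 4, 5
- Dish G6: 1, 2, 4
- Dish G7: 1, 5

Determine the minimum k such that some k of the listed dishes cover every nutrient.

3

G3 and G4 and G5 together: G3 ∪ G4 ∪ G5 = {1, 2, 3, 4, 5, 6} — every nutrient is covered.
No 2 of the 7 dishes cover everything (all 21 combinations miss at least one nutrient), so 3 is optimal.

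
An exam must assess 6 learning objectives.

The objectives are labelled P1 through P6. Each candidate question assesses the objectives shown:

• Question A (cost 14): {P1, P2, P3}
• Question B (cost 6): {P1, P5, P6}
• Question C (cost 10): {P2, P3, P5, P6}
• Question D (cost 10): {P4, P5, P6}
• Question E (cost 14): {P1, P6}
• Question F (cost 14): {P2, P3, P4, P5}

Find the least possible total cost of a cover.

20

B, F together cover every objective (B ∪ F = {P1, P2, P3, P4, P5, P6}); total cost 6 + 14 = 20.
No covering selection has total cost below 20.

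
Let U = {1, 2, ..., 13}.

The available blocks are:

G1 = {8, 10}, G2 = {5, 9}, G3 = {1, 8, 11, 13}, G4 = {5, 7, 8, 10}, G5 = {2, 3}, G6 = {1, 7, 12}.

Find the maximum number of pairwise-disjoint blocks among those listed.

4

G1, G2, G5, G6 are pairwise disjoint (G1={8,10}; G2={5,9}; G5={2,3}; G6={1,7,12}).
Every remaining block overlaps one of these, and no 5 of the listed blocks are pairwise disjoint, so 4 is the maximum.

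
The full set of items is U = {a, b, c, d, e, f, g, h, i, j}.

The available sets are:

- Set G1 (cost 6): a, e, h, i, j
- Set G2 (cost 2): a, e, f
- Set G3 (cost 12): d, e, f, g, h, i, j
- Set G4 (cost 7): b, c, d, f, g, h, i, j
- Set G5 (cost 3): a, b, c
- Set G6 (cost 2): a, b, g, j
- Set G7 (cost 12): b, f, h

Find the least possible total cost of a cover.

G2, G4 together cover every item (G2 ∪ G4 = {a, b, c, d, e, f, g, h, i, j}); total cost 2 + 7 = 9.
The greedy pick G6, G2, G4 costs 11; no covering selection beats 9.

9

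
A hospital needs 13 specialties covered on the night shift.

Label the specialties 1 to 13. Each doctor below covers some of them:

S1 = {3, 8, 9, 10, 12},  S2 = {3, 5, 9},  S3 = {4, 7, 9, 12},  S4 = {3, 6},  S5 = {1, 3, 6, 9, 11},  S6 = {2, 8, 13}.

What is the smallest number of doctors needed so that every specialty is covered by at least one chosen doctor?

5

S1 and S2 and S3 and S5 and S6 together: S1 ∪ S2 ∪ S3 ∪ S5 ∪ S6 = {1, 2, 3, 4, 5, 6, 7, 8, 9, 10, 11, 12, 13} — every specialty is covered.
Only S2 contains 5, so S2 is forced; the remaining 10 specialties need at least 4 more doctors (each remaining doctor adds at most 3) — so at least 5 doctors are needed, and 5 is optimal.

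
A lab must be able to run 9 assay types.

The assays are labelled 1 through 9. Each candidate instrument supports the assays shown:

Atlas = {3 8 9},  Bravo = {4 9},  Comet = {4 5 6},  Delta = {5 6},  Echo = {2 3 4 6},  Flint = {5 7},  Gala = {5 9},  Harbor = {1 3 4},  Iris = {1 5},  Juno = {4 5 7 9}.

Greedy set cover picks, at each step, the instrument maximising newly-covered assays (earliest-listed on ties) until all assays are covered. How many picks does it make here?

Greedy: pick Echo (covers 4 new) → pick Juno (covers 3 new) → pick Atlas (covers 1 new) → pick Harbor (covers 1 new). Total picks: 4.

4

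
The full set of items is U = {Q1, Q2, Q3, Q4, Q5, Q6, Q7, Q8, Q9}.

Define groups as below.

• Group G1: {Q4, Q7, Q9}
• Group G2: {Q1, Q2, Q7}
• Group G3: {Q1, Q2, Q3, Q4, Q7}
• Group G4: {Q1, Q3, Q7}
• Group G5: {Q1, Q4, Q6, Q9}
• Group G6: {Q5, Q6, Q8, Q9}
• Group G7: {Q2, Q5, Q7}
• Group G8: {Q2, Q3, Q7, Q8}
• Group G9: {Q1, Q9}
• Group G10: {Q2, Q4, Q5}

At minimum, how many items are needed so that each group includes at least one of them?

3

H = {Q1, Q2, Q9} meets every group (each contains at least one member of H), and |H| = 3.
No choice of 2 items meets every group, so 3 is the minimum.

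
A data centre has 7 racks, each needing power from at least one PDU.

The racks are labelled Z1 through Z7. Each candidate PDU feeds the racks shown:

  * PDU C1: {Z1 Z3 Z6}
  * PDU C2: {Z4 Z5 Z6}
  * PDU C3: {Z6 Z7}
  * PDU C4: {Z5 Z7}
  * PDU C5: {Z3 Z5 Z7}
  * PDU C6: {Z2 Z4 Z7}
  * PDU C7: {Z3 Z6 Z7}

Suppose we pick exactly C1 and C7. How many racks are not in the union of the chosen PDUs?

Union of C1, C7 = {Z1, Z3, Z6, Z7}.
Not covered: Z2, Z4, Z5 — 3 racks.

3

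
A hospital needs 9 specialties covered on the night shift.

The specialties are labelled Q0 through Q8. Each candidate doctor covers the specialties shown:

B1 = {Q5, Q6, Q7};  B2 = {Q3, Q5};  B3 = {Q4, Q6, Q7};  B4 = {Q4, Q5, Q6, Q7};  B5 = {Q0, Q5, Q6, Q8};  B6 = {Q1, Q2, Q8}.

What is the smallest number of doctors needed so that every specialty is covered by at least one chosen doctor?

B2 and B3 and B5 and B6 together: B2 ∪ B3 ∪ B5 ∪ B6 = {Q0, Q1, Q2, Q3, Q4, Q5, Q6, Q7, Q8} — every specialty is covered.
Only B5 contains Q0, so B5 is forced; the remaining 5 specialties need at least 3 more doctors (each remaining doctor adds at most 2) — so at least 4 doctors are needed, and 4 is optimal.

4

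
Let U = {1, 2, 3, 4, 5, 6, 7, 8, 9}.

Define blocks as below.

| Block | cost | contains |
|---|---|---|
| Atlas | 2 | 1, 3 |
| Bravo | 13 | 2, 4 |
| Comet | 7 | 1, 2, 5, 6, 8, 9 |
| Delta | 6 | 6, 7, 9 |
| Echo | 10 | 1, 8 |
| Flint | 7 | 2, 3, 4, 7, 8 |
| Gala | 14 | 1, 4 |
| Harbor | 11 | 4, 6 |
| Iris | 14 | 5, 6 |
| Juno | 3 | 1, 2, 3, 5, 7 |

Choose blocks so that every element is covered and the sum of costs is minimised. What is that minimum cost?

14

Comet, Flint together cover every element (Comet ∪ Flint = {1, 2, 3, 4, 5, 6, 7, 8, 9}); total cost 7 + 7 = 14.
The greedy pick Juno, Comet, Flint costs 17; no covering selection beats 14.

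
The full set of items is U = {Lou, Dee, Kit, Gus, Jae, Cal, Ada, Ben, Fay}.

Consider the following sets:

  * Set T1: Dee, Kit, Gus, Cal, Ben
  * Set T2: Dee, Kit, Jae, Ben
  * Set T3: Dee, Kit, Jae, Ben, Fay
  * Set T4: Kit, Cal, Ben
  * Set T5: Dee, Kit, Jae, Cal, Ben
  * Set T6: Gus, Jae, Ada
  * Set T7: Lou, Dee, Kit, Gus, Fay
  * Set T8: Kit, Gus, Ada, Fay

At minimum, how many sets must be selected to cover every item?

3

T5 and T7 and T8 together: T5 ∪ T7 ∪ T8 = {Lou, Dee, Kit, Gus, Jae, Cal, Ada, Ben, Fay} — every item is covered.
Only T7 contains Lou, so T7 is forced; the remaining 4 items need at least 2 more sets (each remaining set adds at most 3) — so at least 3 sets are needed, and 3 is optimal.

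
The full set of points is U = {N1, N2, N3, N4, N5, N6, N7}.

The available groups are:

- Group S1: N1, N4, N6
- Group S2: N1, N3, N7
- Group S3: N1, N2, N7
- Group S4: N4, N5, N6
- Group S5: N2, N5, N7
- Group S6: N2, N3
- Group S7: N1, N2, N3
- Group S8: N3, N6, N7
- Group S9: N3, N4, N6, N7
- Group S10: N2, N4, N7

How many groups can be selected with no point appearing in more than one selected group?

2

S3, S4 are pairwise disjoint (S3={N1,N2,N7}; S4={N4,N5,N6}).
Every remaining group overlaps one of these, and no 3 of the listed groups are pairwise disjoint, so 2 is the maximum.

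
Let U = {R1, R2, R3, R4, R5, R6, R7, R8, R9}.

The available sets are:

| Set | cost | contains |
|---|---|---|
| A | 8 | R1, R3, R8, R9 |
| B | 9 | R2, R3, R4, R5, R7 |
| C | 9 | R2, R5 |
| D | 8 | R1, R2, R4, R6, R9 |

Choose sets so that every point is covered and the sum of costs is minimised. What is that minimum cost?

A, B, D together cover every point (A ∪ B ∪ D = {R1, R2, R3, R4, R5, R6, R7, R8, R9}); total cost 8 + 9 + 8 = 25.
No covering selection has total cost below 25.

25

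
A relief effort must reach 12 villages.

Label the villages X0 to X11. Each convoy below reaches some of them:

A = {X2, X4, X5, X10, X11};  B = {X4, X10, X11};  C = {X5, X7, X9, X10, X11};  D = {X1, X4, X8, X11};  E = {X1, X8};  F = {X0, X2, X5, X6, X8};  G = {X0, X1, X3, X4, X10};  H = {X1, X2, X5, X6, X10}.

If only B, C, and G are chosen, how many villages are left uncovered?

Union of B, C, G = {X0, X1, X3, X4, X5, X7, X9, X10, X11}.
Not covered: X2, X6, X8 — 3 villages.

3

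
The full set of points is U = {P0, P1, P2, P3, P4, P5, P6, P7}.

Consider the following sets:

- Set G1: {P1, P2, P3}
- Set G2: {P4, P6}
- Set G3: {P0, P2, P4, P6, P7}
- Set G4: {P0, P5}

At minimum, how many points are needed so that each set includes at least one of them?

3

The 3 points {P2, P5, P6} hit every set.
The sets G1, G2, G4 are pairwise disjoint, so any hitting set needs a separate point for each — at least 3. Hence 3 is optimal.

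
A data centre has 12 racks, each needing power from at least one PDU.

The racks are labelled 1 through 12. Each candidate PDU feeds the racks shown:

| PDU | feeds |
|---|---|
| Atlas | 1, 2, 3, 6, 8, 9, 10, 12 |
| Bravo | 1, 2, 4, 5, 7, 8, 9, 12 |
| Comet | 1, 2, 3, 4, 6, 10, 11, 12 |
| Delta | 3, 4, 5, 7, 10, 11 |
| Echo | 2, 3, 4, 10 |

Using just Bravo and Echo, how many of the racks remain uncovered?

2

Union of Bravo, Echo = {1, 2, 3, 4, 5, 7, 8, 9, 10, 12}.
Not covered: 6, 11 — 2 racks.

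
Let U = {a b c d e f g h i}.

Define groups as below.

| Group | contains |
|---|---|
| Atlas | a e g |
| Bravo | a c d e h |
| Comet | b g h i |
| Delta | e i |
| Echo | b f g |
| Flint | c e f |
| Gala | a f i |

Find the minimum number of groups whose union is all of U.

3

Bravo and Comet and Echo together: Bravo ∪ Comet ∪ Echo = {a, b, c, d, e, f, g, h, i} — every point is covered.
Only Bravo contains d, so Bravo is forced; the remaining 4 points need at least 2 more groups (each remaining group adds at most 3) — so at least 3 groups are needed, and 3 is optimal.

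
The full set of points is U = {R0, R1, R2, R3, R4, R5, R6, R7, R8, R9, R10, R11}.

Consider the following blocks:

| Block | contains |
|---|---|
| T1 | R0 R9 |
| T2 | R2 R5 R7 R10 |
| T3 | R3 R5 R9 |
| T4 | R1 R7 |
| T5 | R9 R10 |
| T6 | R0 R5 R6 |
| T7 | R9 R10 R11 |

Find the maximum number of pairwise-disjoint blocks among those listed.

T4, T5, T6 are pairwise disjoint (T4={R1,R7}; T5={R9,R10}; T6={R0,R5,R6}).
Every remaining block overlaps one of these, and no 4 of the listed blocks are pairwise disjoint, so 3 is the maximum.

3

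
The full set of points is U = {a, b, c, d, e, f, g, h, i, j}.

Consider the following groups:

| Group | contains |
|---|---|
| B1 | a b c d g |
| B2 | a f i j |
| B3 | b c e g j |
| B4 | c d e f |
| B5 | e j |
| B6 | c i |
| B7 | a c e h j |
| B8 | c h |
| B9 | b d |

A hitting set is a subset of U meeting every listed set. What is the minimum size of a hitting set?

T = {b, c, j} meets every group (each contains at least one member of T), and |T| = 3.
The groups B5, B8, B9 are pairwise disjoint, so any hitting set needs a separate point for each — at least 3. Hence 3 is optimal.

3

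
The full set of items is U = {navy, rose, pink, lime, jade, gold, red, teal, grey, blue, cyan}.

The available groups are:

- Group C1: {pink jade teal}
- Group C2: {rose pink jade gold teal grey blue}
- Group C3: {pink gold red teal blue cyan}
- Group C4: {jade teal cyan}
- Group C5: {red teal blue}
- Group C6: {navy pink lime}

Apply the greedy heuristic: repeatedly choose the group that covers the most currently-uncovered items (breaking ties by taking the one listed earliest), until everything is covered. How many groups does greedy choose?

Greedy: pick C2 (covers 7 new) → pick C3 (covers 2 new) → pick C6 (covers 2 new). Total picks: 3.

3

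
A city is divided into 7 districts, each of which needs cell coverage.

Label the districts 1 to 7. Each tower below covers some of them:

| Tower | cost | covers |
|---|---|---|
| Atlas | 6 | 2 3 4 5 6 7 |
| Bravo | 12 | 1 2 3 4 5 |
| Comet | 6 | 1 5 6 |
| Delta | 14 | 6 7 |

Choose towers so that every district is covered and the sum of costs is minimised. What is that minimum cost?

Atlas, Comet together cover every district (Atlas ∪ Comet = {1, 2, 3, 4, 5, 6, 7}); total cost 6 + 6 = 12.
No covering selection has total cost below 12.

12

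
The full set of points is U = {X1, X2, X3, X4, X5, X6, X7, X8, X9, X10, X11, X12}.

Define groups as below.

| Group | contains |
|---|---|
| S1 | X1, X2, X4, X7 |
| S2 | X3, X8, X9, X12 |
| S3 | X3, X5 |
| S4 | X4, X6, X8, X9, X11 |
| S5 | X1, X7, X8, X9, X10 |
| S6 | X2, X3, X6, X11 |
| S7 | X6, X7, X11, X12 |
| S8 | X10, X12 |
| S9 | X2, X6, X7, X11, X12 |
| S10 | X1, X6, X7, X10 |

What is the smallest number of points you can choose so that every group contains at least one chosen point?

4

H = {X3, X4, X7, X10} meets every group (each contains at least one member of H), and |H| = 4.
No choice of 3 points meets every group, so 4 is the minimum.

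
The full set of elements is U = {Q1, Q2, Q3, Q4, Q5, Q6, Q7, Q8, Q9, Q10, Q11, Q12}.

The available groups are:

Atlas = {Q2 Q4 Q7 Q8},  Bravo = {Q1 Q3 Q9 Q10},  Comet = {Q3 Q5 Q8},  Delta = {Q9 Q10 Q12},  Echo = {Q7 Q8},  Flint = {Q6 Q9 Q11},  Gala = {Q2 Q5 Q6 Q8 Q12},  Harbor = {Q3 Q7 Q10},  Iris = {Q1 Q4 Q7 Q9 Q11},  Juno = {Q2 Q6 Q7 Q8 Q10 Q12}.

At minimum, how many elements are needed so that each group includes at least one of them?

3

Take H = {Q3, Q8, Q9}. Each listed group contains at least one of these, so H is a hitting set of size 3.
No choice of 2 elements meets every group, so 3 is the minimum.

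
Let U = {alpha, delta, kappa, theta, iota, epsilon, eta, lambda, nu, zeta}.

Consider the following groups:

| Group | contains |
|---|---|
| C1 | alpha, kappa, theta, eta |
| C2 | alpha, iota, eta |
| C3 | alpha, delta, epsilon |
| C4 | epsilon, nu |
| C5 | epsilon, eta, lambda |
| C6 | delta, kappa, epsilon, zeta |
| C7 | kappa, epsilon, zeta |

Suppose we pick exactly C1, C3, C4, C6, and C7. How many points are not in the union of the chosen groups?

2

Union of C1, C3, C4, C6, C7 = {alpha, delta, kappa, theta, epsilon, eta, nu, zeta}.
Not covered: iota, lambda — 2 points.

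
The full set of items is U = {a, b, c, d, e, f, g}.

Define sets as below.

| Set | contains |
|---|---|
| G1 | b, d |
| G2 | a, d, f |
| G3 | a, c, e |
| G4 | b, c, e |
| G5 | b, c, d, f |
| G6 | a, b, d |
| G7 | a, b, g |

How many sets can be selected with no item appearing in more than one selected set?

G1, G3 are pairwise disjoint (G1={b,d}; G3={a,c,e}).
Every remaining set overlaps one of these, and no 3 of the listed sets are pairwise disjoint, so 2 is the maximum.

2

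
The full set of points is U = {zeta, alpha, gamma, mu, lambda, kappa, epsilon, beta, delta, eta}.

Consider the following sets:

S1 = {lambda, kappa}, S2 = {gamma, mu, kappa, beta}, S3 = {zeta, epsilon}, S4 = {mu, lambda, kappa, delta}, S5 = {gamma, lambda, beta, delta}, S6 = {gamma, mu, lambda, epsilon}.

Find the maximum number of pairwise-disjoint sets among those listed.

2

S3, S5 are pairwise disjoint (S3={zeta,epsilon}; S5={gamma,lambda,beta,delta}).
Every remaining set overlaps one of these, and no 3 of the listed sets are pairwise disjoint, so 2 is the maximum.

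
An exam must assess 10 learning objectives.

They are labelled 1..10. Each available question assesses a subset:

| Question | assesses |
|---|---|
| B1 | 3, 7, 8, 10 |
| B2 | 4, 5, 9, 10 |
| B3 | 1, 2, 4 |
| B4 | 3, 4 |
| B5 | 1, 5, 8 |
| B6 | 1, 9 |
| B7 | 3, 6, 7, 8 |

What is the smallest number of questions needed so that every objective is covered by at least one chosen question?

3

Take {B2, B3, B7}. Their union is {1, 2, 3, 4, 5, 6, 7, 8, 9, 10}, which is all 10 objectives.
Each question has at most 4 objectives, and 2·4 = 8 < 10 — so at least 3 questions are needed, and 3 is optimal.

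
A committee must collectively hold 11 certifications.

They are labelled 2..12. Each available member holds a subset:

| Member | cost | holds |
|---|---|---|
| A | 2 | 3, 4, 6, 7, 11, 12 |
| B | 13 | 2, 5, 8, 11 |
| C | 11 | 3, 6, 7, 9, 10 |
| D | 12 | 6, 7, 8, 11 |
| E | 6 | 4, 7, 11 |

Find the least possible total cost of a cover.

26

A, B, C together cover every certification (A ∪ B ∪ C = {2, 3, 4, 5, 6, 7, 8, 9, 10, 11, 12}); total cost 2 + 13 + 11 = 26.
No covering selection has total cost below 26.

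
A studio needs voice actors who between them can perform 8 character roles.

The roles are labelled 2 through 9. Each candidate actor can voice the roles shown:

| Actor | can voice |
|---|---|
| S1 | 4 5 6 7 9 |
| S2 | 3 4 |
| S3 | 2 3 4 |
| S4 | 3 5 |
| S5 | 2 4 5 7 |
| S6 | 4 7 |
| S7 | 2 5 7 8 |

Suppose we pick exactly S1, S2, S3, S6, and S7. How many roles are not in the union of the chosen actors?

Union of S1, S2, S3, S6, S7 = {2, 3, 4, 5, 6, 7, 8, 9} — that's every role, so 0 are uncovered.

0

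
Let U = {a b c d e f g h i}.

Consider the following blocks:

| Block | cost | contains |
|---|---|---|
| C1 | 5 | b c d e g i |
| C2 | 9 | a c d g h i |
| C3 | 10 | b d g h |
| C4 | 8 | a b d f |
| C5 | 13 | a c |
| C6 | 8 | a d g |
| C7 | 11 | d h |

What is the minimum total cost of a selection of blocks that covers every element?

C1, C2, C4 together cover every element (C1 ∪ C2 ∪ C4 = {a, b, c, d, e, f, g, h, i}); total cost 5 + 9 + 8 = 22.
No covering selection has total cost below 22.

22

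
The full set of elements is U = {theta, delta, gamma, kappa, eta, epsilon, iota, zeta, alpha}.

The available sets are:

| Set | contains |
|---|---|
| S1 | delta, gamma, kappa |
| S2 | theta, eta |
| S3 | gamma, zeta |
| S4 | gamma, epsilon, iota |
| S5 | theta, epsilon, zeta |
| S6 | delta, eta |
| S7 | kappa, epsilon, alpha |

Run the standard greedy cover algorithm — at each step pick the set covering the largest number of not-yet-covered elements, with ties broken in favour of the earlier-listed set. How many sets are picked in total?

5

Greedy: pick S1 (covers 3 new) → pick S5 (covers 3 new) → pick S2 (covers 1 new) → pick S4 (covers 1 new) → pick S7 (covers 1 new). Total picks: 5.
(The true minimum cover uses only 4 sets, so greedy is not optimal here.)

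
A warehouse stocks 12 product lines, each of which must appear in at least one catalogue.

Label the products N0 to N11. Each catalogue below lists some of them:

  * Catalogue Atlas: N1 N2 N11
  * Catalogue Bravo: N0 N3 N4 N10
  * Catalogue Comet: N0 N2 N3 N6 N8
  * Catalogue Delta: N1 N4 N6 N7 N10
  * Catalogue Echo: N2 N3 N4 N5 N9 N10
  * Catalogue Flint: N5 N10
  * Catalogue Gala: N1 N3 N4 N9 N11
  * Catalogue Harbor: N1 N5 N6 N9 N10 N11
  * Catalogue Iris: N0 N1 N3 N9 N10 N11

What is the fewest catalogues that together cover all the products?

Comet and Delta and Harbor together: Comet ∪ Delta ∪ Harbor = {N0, N1, N2, N3, N4, N5, N6, N7, N8, N9, N10, N11} — every product is covered.
Only Delta contains N7, so Delta is forced; the remaining 7 products need at least 2 more catalogues (each remaining catalogue adds at most 4) — so at least 3 catalogues are needed, and 3 is optimal.

3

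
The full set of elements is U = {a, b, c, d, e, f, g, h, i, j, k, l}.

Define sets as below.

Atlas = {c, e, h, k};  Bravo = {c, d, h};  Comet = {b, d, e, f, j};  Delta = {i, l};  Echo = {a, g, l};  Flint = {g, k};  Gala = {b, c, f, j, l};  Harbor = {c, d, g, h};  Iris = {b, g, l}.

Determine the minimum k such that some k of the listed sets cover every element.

4

Atlas, Comet, Delta, and Echo cover everything between them: the union {a, b, c, d, e, f, g, h, i, j, k, l} is all of U.
No 3 of the 9 sets cover everything (all 84 combinations miss at least one element), so 4 is optimal.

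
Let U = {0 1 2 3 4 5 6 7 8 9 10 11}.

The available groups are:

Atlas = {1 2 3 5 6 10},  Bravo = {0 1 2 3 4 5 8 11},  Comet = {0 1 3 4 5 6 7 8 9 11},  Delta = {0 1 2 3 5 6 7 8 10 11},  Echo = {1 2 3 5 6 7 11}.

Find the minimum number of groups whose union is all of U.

2

Comet and Delta cover everything between them: the union {0, 1, 2, 3, 4, 5, 6, 7, 8, 9, 10, 11} is all of U.
No single group has all 12 items (the largest, Comet, has 10), so 2 is optimal.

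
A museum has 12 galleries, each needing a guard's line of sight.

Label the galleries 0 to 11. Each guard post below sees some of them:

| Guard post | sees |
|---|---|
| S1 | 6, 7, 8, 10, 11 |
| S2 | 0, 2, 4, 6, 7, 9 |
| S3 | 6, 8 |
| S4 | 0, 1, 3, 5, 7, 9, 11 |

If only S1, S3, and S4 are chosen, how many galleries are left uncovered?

Union of S1, S3, S4 = {0, 1, 3, 5, 6, 7, 8, 9, 10, 11}.
Not covered: 2, 4 — 2 galleries.

2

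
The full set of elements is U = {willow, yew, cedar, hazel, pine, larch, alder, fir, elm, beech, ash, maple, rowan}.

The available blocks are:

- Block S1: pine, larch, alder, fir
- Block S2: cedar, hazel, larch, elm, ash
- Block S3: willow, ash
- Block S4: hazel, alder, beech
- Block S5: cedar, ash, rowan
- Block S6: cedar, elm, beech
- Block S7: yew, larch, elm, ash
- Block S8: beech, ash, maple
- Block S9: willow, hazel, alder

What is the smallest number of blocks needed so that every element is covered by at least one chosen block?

5

Take {S1, S5, S7, S8, S9}. Their union is {willow, yew, cedar, hazel, pine, larch, alder, fir, elm, beech, ash, maple, rowan}, which is all 13 elements.
No 4 of the 9 blocks cover everything (all 126 combinations miss at least one element), so 5 is optimal.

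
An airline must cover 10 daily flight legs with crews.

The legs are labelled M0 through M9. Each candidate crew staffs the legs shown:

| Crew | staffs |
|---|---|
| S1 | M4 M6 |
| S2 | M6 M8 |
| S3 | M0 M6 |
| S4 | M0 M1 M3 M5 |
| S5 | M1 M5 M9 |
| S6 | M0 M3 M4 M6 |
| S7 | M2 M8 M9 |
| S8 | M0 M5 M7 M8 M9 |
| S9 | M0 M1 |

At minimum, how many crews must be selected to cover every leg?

4

S4 and S6 and S7 and S8 together: S4 ∪ S6 ∪ S7 ∪ S8 = {M0, M1, M2, M3, M4, M5, M6, M7, M8, M9} — every leg is covered.
No 3 of the 9 crews cover everything (all 84 combinations miss at least one leg), so 4 is optimal.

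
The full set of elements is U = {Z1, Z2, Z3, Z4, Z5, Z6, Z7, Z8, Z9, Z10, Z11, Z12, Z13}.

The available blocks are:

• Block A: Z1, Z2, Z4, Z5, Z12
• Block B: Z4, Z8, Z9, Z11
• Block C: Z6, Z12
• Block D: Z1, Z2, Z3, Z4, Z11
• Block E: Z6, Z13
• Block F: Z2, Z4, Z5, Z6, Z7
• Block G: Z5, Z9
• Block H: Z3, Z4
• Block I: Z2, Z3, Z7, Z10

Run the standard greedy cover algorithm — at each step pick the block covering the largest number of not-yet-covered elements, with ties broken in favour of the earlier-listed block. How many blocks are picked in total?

Greedy: pick A (covers 5 new) → pick B (covers 3 new) → pick I (covers 3 new) → pick E (covers 2 new). Total picks: 4.

4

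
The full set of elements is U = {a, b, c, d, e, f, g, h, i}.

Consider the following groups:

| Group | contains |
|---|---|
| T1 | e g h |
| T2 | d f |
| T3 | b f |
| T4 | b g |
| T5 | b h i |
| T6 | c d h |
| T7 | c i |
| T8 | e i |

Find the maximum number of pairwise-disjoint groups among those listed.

3

T2, T4, T7 are pairwise disjoint (T2={d,f}; T4={b,g}; T7={c,i}).
Every remaining group overlaps one of these, and no 4 of the listed groups are pairwise disjoint, so 3 is the maximum.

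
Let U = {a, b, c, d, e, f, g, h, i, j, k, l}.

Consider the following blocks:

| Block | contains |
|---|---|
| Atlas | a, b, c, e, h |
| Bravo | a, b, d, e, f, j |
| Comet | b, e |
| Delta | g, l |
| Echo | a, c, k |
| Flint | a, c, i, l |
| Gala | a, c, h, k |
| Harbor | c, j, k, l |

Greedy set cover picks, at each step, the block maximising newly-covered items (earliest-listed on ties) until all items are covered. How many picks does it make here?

Greedy: pick Bravo (covers 6 new) → pick Flint (covers 3 new) → pick Gala (covers 2 new) → pick Delta (covers 1 new). Total picks: 4.

4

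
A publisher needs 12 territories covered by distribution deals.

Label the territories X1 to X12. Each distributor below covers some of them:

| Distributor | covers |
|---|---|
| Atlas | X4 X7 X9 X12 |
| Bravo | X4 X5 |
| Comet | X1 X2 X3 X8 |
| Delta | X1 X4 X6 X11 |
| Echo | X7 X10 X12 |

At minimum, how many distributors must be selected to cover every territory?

Atlas and Bravo and Comet and Delta and Echo together: Atlas ∪ Bravo ∪ Comet ∪ Delta ∪ Echo = {X1, X2, X3, X4, X5, X6, X7, X8, X9, X10, X11, X12} — every territory is covered.
No 4 of the 5 distributors cover everything (all 5 combinations miss at least one territory), so 5 is optimal.

5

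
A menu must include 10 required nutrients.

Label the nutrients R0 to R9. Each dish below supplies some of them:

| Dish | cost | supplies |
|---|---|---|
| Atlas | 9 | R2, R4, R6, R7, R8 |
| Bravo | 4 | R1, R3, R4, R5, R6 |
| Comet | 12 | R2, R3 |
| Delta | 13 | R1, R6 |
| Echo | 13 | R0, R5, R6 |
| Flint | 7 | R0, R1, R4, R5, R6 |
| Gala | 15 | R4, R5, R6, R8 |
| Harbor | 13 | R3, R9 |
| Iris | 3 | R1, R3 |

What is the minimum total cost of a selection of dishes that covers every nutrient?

Atlas, Flint, Harbor together cover every nutrient (Atlas ∪ Flint ∪ Harbor = {R0, R1, R2, R3, R4, R5, R6, R7, R8, R9}); total cost 9 + 7 + 13 = 29.
The greedy pick Bravo, Atlas, Flint, Harbor costs 33; no covering selection beats 29.

29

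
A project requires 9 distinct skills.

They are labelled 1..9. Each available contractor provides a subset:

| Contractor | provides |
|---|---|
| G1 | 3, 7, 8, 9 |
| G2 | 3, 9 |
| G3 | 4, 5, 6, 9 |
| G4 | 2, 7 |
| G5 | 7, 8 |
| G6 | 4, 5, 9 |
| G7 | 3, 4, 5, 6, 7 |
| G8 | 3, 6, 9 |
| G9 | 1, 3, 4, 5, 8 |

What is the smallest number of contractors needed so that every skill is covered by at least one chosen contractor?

Take {G3, G4, G9}. Their union is {1, 2, 3, 4, 5, 6, 7, 8, 9}, which is all 9 skills.
Only G9 contains 1, so G9 is forced; the remaining 4 skills need at least 2 more contractors (each remaining contractor adds at most 2) — so at least 3 contractors are needed, and 3 is optimal.

3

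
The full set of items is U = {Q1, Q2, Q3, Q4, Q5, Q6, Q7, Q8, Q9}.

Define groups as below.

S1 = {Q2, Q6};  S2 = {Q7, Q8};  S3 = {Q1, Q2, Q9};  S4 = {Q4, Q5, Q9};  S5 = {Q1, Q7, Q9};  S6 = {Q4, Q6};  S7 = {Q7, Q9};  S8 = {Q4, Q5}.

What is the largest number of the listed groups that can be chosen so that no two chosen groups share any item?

S1, S5, S8 are pairwise disjoint (S1={Q2,Q6}; S5={Q1,Q7,Q9}; S8={Q4,Q5}).
Every remaining group overlaps one of these, and no 4 of the listed groups are pairwise disjoint, so 3 is the maximum.

3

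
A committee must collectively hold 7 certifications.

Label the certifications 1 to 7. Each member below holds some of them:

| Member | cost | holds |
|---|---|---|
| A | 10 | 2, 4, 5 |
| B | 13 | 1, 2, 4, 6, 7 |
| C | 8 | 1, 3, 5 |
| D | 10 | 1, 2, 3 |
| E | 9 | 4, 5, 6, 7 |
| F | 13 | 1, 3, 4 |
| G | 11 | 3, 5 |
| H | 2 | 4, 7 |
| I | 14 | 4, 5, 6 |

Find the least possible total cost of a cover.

19

D, E together cover every certification (D ∪ E = {1, 2, 3, 4, 5, 6, 7}); total cost 10 + 9 = 19.
The greedy pick H, C, B costs 23; no covering selection beats 19.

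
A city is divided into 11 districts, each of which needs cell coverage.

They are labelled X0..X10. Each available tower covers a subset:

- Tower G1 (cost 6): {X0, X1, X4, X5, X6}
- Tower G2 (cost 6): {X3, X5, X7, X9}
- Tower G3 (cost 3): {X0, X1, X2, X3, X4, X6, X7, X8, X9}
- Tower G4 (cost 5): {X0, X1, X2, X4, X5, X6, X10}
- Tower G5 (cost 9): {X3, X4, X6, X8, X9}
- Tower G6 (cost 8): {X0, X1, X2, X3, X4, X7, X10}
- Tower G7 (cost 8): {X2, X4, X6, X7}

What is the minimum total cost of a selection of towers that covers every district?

G3, G4 together cover every district (G3 ∪ G4 = {X0, X1, X2, X3, X4, X5, X6, X7, X8, X9, X10}); total cost 3 + 5 = 8.
No covering selection has total cost below 8.

8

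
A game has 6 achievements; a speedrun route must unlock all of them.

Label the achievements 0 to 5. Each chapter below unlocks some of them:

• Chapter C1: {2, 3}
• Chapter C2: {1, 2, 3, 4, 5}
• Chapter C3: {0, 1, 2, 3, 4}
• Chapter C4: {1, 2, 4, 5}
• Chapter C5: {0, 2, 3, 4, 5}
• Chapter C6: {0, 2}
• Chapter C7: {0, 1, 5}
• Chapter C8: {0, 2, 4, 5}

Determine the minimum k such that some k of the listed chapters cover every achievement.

Take {C2, C7}. Their union is {0, 1, 2, 3, 4, 5}, which is all 6 achievements.
No single chapter has all 6 achievements (the largest, C2, has 5), so 2 is optimal.

2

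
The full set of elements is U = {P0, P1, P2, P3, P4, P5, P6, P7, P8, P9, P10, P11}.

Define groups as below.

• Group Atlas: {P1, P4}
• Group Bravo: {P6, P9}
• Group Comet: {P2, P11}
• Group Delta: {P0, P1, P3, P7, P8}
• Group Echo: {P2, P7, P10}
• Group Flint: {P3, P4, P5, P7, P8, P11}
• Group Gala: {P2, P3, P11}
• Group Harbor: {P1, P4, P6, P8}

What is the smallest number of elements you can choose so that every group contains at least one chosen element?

4

The 4 elements {P4, P6, P7, P11} hit every group.
No choice of 3 elements meets every group, so 4 is the minimum.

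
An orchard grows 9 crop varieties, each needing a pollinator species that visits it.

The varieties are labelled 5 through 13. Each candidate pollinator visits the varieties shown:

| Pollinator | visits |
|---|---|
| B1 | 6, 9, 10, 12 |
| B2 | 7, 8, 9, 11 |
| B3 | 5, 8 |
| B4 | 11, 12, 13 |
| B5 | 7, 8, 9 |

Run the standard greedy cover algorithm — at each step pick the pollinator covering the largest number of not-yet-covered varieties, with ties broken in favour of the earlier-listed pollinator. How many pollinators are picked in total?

4

Greedy: pick B1 (covers 4 new) → pick B2 (covers 3 new) → pick B3 (covers 1 new) → pick B4 (covers 1 new). Total picks: 4.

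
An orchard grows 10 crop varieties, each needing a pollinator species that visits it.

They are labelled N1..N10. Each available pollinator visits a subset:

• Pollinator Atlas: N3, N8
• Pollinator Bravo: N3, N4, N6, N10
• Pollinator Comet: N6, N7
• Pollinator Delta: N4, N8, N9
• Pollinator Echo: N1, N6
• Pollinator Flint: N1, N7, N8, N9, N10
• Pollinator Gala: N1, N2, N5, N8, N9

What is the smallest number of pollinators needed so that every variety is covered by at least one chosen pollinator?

Bravo and Comet and Gala together: Bravo ∪ Comet ∪ Gala = {N1, N2, N3, N4, N5, N6, N7, N8, N9, N10} — every variety is covered.
Only Gala contains N2, so Gala is forced; the remaining 5 varieties need at least 2 more pollinators (each remaining pollinator adds at most 4) — so at least 3 pollinators are needed, and 3 is optimal.

3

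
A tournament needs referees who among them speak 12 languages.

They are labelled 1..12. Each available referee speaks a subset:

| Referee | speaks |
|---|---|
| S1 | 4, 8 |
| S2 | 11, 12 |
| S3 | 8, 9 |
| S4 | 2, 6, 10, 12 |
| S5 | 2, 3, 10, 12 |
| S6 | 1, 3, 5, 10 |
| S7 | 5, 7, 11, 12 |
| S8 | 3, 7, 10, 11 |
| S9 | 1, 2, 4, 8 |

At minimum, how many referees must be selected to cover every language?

Take {S1, S3, S4, S6, S7}. Their union is {1, 2, 3, 4, 5, 6, 7, 8, 9, 10, 11, 12}, which is all 12 languages.
No 4 of the 9 referees cover everything (all 126 combinations miss at least one language), so 5 is optimal.

5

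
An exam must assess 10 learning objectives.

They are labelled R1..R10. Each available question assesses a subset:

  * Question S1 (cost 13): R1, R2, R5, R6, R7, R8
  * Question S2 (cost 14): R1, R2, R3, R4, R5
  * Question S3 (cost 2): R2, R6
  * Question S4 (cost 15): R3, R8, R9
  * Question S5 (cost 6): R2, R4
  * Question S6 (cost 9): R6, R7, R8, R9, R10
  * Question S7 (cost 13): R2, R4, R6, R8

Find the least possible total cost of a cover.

23

S2, S6 together cover every objective (S2 ∪ S6 = {R1, R2, R3, R4, R5, R6, R7, R8, R9, R10}); total cost 14 + 9 = 23.
The greedy pick S3, S6, S2 costs 25; no covering selection beats 23.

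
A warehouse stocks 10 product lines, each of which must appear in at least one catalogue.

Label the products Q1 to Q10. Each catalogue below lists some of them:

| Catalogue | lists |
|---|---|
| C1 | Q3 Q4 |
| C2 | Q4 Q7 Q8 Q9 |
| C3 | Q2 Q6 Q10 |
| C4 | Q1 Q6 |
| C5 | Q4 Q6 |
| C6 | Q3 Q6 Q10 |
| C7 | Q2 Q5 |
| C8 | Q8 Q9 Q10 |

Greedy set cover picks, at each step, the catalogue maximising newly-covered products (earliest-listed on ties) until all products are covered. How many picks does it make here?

5

Greedy: pick C2 (covers 4 new) → pick C3 (covers 3 new) → pick C1 (covers 1 new) → pick C4 (covers 1 new) → pick C7 (covers 1 new). Total picks: 5.
(The true minimum cover uses only 4 catalogues, so greedy is not optimal here.)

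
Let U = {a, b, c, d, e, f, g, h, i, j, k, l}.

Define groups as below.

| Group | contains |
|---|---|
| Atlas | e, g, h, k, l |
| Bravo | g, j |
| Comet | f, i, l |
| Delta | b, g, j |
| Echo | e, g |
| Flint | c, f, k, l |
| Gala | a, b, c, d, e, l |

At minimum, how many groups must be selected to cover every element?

4

Atlas and Bravo and Comet and Gala together: Atlas ∪ Bravo ∪ Comet ∪ Gala = {a, b, c, d, e, f, g, h, i, j, k, l} — every element is covered.
No 3 of the 7 groups cover everything (all 35 combinations miss at least one element), so 4 is optimal.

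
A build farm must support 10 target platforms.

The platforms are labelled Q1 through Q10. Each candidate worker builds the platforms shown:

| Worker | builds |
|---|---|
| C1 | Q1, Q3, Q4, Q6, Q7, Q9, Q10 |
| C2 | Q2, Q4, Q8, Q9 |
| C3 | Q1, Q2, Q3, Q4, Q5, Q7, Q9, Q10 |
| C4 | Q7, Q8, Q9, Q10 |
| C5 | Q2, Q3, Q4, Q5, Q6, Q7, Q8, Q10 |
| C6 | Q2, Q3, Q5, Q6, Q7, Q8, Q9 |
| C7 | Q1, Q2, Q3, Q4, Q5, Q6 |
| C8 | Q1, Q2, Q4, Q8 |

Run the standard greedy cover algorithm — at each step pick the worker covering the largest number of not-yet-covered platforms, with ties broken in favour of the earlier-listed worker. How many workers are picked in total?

Greedy: pick C3 (covers 8 new) → pick C5 (covers 2 new). Total picks: 2.

2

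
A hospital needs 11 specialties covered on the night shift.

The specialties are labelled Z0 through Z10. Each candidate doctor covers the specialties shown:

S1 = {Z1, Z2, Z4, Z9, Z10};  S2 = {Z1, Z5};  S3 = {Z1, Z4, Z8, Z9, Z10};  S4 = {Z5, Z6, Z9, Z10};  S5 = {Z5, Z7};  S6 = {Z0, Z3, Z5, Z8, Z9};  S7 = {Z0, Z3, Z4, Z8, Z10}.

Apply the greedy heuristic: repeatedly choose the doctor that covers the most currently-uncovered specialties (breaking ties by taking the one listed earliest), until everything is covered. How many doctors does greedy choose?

4

Greedy: pick S1 (covers 5 new) → pick S6 (covers 4 new) → pick S4 (covers 1 new) → pick S5 (covers 1 new). Total picks: 4.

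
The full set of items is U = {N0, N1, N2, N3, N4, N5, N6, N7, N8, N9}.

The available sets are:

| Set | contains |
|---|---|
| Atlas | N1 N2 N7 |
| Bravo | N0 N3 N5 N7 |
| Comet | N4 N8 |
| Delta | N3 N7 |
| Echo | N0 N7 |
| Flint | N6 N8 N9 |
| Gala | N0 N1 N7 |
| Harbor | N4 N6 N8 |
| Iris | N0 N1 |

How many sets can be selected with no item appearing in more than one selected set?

Delta, Harbor, Iris are pairwise disjoint (Delta={N3,N7}; Harbor={N4,N6,N8}; Iris={N0,N1}).
Every remaining set overlaps one of these, and no 4 of the listed sets are pairwise disjoint, so 3 is the maximum.

3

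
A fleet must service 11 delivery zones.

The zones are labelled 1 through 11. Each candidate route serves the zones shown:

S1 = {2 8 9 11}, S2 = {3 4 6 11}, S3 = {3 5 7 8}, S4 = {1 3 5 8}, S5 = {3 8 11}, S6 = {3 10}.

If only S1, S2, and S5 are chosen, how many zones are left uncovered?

4

Union of S1, S2, S5 = {2, 3, 4, 6, 8, 9, 11}.
Not covered: 1, 5, 7, 10 — 4 zones.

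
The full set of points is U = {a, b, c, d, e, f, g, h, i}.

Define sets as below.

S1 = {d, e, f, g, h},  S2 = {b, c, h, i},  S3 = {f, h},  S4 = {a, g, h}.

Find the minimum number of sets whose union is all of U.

S1 and S2 and S4 together: S1 ∪ S2 ∪ S4 = {a, b, c, d, e, f, g, h, i} — every point is covered.
Only S4 contains a, so S4 is forced; the remaining 6 points need at least 2 more sets (each remaining set adds at most 3) — so at least 3 sets are needed, and 3 is optimal.

3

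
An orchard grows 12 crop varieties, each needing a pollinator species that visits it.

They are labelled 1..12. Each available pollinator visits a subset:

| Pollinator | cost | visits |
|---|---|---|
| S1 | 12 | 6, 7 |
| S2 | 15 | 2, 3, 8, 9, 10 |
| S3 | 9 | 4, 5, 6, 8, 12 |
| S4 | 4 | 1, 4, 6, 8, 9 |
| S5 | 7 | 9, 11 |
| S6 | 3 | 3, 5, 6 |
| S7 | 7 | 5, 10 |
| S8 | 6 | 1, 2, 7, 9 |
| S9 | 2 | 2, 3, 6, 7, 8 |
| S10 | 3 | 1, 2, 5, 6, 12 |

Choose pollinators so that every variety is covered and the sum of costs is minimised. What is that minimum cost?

23

S4, S5, S7, S9, S10 together cover every variety (S4 ∪ S5 ∪ S7 ∪ S9 ∪ S10 = {1, 2, 3, 4, 5, 6, 7, 8, 9, 10, 11, 12}); total cost 4 + 7 + 7 + 2 + 3 = 23.
No covering selection has total cost below 23.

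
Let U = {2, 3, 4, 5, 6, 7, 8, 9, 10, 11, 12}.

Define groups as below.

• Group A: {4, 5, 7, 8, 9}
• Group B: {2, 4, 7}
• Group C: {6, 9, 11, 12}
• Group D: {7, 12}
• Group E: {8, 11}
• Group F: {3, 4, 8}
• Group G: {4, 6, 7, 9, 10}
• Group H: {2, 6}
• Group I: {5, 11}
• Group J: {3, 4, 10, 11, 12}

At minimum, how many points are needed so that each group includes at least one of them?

T = {4, 6, 7, 11} meets every group (each contains at least one member of T), and |T| = 4.
The groups D, F, H, I are pairwise disjoint, so any hitting set needs a separate point for each — at least 4. Hence 4 is optimal.

4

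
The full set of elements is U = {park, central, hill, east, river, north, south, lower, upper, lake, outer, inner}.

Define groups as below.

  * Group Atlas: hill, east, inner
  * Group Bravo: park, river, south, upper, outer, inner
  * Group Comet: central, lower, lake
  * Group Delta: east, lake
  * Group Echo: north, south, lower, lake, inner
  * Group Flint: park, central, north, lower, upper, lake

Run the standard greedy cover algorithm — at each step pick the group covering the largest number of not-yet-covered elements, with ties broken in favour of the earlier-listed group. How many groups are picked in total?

3

Greedy: pick Bravo (covers 6 new) → pick Flint (covers 4 new) → pick Atlas (covers 2 new). Total picks: 3.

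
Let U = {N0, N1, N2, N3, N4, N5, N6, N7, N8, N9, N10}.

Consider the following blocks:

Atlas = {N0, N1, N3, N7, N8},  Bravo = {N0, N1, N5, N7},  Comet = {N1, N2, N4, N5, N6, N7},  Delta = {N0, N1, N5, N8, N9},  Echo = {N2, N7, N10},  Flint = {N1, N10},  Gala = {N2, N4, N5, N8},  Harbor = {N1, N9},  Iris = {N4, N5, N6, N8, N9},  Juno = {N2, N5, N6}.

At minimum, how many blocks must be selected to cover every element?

Take {Atlas, Echo, Iris}. Their union is {N0, N1, N2, N3, N4, N5, N6, N7, N8, N9, N10}, which is all 11 elements.
Only Atlas contains N3, so Atlas is forced; the remaining 6 elements need at least 2 more blocks (each remaining block adds at most 4) — so at least 3 blocks are needed, and 3 is optimal.

3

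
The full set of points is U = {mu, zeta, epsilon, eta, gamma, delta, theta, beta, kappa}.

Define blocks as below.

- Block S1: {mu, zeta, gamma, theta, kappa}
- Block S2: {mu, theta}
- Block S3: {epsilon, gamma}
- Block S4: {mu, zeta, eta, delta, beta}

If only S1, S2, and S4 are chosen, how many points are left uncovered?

1

Union of S1, S2, S4 = {mu, zeta, eta, gamma, delta, theta, beta, kappa}.
Not covered: epsilon — 1 point.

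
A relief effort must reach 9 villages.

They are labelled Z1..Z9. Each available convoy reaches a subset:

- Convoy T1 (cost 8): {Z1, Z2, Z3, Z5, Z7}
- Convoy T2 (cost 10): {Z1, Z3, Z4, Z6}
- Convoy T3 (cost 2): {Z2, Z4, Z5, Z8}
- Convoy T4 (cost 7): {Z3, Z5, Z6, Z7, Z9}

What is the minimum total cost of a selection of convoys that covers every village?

T1, T3, T4 together cover every village (T1 ∪ T3 ∪ T4 = {Z1, Z2, Z3, Z4, Z5, Z6, Z7, Z8, Z9}); total cost 8 + 2 + 7 = 17.
No covering selection has total cost below 17.

17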